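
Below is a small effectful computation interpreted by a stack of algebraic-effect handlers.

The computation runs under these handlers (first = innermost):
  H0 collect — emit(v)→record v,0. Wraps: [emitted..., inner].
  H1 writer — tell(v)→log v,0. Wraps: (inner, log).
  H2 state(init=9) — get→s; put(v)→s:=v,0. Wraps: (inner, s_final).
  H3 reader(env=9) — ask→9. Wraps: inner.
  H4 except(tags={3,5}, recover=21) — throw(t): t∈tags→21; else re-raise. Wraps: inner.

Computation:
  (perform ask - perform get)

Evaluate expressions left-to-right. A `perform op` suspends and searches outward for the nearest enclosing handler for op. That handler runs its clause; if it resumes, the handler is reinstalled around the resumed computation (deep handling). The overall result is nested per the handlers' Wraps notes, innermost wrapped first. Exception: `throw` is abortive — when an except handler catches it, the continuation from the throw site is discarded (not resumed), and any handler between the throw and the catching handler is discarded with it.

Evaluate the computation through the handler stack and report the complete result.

Answer: (([0], ()), 9)

Evaluation trace:
ask @ H3 ⇒ 9
get @ H2 ⇒ 9
H0 returns [0]
H1 returns ([0], ())
H2 returns (([0], ()), 9)
H3 returns (([0], ()), 9)
H4 returns (([0], ()), 9)
= (([0], ()), 9)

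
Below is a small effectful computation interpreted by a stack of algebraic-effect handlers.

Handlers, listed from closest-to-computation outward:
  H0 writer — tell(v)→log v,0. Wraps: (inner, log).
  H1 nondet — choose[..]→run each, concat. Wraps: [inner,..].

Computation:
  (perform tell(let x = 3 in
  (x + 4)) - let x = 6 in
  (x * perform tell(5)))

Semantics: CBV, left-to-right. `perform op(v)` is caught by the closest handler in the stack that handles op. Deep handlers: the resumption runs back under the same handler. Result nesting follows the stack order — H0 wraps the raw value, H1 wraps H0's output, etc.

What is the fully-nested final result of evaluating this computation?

Answer: [(0, (7, 5))]

Step-by-step:
tell(7) @ H0 ⇒ log+=7
tell(5) @ H0 ⇒ log+=5
H0 returns (0, (7, 5))
H1 returns [(0, (7, 5))]
= [(0, (7, 5))]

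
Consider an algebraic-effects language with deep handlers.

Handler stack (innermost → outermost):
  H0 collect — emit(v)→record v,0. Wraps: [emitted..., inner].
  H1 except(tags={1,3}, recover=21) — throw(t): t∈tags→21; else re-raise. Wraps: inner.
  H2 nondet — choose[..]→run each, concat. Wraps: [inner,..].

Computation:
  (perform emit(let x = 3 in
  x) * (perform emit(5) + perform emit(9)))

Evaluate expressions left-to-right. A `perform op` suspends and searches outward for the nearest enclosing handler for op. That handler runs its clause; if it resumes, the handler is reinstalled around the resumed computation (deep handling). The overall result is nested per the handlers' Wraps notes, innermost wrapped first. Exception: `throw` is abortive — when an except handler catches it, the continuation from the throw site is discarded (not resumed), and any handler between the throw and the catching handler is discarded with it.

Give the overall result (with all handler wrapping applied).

Answer: [[3, 5, 9, 0]]

Step-by-step:
emit(3) @ H0 ⇒ out+=3
emit(5) @ H0 ⇒ out+=5
emit(9) @ H0 ⇒ out+=9
H0 returns [3, 5, 9, 0]
H1 returns [3, 5, 9, 0]
H2 returns [[3, 5, 9, 0]]
= [[3, 5, 9, 0]]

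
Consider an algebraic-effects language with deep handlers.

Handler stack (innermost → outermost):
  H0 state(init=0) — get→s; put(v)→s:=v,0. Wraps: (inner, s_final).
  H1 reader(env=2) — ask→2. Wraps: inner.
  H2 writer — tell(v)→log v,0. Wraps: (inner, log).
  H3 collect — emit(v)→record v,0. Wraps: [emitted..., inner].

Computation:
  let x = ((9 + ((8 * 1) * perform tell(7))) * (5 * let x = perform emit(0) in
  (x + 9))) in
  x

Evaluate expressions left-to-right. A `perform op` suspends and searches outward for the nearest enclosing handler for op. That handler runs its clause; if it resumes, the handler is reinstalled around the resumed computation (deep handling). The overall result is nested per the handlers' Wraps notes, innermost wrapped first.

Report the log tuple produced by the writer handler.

Step-by-step:
tell(7) @ H2 ⇒ log+=7
emit(0) @ H3 ⇒ out+=0
H0 returns (405, 0)
H1 returns (405, 0)
H2 returns ((405, 0), (7))
H3 returns [0, ((405, 0), (7))]
= [0, ((405, 0), (7))]

Answer: (7)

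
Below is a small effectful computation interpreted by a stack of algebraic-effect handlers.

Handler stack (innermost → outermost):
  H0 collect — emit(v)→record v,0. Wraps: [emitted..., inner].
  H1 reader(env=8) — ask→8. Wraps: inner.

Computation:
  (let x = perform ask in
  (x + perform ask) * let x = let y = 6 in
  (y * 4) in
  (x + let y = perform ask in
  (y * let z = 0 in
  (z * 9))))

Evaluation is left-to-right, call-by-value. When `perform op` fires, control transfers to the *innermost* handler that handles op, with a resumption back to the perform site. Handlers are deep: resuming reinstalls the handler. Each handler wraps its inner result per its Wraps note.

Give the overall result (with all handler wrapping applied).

Evaluation trace:
ask @ H1 ⇒ 8
ask @ H1 ⇒ 8
ask @ H1 ⇒ 8
H0 returns [384]
H1 returns [384]
= [384]

Answer: [384]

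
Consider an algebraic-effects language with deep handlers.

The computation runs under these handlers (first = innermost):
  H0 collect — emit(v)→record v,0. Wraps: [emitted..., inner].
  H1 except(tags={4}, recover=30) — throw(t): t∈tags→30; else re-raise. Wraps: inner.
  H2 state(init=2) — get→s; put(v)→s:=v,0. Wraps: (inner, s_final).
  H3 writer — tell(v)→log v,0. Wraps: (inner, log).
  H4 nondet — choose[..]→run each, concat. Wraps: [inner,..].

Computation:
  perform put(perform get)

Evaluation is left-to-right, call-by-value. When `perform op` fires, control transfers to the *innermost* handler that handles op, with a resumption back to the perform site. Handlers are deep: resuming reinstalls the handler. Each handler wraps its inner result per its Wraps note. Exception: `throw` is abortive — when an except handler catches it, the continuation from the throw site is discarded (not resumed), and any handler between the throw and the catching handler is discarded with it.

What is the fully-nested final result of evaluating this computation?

Answer: [(([0], 2), ())]

Working:
get @ H2 ⇒ 2
put(2) @ H2 ⇒ s:=2
H0 returns [0]
H1 returns [0]
H2 returns ([0], 2)
H3 returns (([0], 2), ())
H4 returns [(([0], 2), ())]
= [(([0], 2), ())]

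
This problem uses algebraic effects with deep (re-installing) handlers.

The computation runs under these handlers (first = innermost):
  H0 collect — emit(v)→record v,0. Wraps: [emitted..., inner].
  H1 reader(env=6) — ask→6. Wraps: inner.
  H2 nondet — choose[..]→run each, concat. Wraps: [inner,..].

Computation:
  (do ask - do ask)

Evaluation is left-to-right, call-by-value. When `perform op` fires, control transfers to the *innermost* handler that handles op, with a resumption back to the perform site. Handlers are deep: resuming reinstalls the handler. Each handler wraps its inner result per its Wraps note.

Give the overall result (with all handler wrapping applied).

Evaluation trace:
ask @ H1 ⇒ 6
ask @ H1 ⇒ 6
H0 returns [0]
H1 returns [0]
H2 returns [[0]]
= [[0]]

Answer: [[0]]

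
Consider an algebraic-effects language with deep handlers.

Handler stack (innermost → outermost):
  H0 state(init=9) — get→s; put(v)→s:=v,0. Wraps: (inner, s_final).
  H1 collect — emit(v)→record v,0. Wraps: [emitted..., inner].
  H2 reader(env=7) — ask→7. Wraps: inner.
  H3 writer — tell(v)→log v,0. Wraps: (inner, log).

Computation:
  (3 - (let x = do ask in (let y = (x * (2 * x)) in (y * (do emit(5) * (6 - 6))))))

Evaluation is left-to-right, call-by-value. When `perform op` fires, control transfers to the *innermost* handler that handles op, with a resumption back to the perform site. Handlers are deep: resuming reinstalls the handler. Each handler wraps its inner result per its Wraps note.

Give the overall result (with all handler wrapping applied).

Evaluation trace:
ask @ H2 ⇒ 7
emit(5) @ H1 ⇒ out+=5
H0 returns (3, 9)
H1 returns [5, (3, 9)]
H2 returns [5, (3, 9)]
H3 returns ([5, (3, 9)], ())
= ([5, (3, 9)], ())

Answer: ([5, (3, 9)], ())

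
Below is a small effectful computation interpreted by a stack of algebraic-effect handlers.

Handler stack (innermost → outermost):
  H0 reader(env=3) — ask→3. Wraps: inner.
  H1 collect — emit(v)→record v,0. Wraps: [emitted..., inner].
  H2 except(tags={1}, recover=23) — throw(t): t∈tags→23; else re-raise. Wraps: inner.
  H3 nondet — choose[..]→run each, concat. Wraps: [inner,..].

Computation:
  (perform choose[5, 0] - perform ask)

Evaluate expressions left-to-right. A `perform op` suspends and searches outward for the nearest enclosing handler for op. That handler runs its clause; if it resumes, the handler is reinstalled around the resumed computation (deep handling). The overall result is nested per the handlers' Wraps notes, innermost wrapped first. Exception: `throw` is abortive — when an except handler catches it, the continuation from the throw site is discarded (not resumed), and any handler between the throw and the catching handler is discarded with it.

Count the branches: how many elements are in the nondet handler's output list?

Answer: 2

Working:
choose[5, 0] @ H3
  branch[0] choose=5:
    ask @ H0 ⇒ 3
    H0 returns 2
    H1 returns [2]
    H2 returns [2]
    H3 returns [[2]]
  branch[1] choose=0:
    ask @ H0 ⇒ 3
    H0 returns -3
    H1 returns [-3]
    H2 returns [-3]
    H3 returns [[-3]]
= [[2], [-3]]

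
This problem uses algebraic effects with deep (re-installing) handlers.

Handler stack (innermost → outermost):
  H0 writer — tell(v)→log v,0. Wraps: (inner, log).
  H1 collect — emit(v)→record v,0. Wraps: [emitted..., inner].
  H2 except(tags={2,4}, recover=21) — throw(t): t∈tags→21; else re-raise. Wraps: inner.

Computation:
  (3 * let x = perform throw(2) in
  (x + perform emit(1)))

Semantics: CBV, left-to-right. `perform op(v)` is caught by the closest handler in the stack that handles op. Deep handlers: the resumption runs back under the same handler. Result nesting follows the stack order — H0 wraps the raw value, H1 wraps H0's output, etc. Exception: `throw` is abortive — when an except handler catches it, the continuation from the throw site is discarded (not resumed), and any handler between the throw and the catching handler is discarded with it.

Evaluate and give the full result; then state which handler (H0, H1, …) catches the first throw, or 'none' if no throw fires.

Answer: 21 ; first throw caught by: H2

Evaluation trace:
throw(2) @ H2 caught ⇒ 21
= 21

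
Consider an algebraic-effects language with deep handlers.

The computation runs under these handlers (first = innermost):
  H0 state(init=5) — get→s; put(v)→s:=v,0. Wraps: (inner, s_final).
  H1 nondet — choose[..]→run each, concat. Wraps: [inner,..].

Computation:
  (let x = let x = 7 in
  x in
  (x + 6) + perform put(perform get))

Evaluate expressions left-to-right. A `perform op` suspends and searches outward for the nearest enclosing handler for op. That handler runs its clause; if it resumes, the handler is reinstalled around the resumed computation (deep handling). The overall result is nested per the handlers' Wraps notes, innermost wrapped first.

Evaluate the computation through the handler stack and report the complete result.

Answer: [(13, 5)]

Working:
get @ H0 ⇒ 5
put(5) @ H0 ⇒ s:=5
H0 returns (13, 5)
H1 returns [(13, 5)]
= [(13, 5)]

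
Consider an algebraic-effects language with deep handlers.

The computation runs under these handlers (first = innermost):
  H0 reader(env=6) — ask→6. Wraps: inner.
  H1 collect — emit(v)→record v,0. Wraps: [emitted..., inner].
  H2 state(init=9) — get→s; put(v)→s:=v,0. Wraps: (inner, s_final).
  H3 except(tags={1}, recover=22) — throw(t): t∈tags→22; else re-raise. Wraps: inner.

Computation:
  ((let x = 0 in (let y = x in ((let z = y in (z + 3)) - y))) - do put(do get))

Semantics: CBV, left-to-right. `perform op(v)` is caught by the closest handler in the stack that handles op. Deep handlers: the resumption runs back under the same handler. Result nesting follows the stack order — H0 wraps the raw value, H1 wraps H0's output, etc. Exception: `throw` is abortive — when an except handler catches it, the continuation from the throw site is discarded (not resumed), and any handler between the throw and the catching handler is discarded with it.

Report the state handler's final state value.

Evaluation trace:
get @ H2 ⇒ 9
put(9) @ H2 ⇒ s:=9
H0 returns 3
H1 returns [3]
H2 returns ([3], 9)
H3 returns ([3], 9)
= ([3], 9)

Answer: 9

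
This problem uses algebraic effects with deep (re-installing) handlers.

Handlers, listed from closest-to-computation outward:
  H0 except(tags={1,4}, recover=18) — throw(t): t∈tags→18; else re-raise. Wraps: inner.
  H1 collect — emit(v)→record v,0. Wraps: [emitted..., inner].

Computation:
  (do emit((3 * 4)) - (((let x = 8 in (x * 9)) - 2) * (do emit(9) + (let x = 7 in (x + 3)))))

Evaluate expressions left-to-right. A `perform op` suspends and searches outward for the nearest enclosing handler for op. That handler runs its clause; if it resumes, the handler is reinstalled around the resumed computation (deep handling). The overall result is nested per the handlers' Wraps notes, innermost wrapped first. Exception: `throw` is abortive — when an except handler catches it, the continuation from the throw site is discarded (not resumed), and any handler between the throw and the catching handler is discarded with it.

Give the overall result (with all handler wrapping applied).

Answer: [12, 9, -700]

Evaluation trace:
emit(12) @ H1 ⇒ out+=12
emit(9) @ H1 ⇒ out+=9
H0 returns -700
H1 returns [12, 9, -700]
= [12, 9, -700]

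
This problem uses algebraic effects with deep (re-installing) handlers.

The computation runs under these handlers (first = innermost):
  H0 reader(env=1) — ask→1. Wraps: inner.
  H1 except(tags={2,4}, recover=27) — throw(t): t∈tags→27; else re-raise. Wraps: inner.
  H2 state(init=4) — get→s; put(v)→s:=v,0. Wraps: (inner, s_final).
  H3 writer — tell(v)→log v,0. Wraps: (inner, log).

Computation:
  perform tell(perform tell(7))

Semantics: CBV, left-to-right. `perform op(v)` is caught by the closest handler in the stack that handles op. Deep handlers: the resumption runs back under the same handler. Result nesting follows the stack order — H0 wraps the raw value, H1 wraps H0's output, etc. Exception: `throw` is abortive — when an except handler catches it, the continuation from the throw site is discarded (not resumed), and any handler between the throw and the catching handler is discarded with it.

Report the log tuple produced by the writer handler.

Working:
tell(7) @ H3 ⇒ log+=7
tell(0) @ H3 ⇒ log+=0
H0 returns 0
H1 returns 0
H2 returns (0, 4)
H3 returns ((0, 4), (7, 0))
= ((0, 4), (7, 0))

Answer: (7, 0)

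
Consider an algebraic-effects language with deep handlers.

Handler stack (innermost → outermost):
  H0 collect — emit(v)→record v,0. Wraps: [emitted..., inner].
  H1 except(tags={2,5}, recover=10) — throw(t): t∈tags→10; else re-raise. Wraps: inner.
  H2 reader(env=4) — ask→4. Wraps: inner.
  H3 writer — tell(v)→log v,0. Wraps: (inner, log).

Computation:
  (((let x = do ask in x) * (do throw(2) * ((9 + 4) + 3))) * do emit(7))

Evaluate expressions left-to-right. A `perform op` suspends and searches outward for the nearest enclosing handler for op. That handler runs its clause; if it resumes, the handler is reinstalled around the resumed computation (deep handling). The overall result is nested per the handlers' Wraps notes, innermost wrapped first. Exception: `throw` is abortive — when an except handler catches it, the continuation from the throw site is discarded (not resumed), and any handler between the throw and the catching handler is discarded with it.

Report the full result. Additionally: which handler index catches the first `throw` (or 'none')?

Step-by-step:
ask @ H2 ⇒ 4
throw(2) @ H1 caught ⇒ 10
H2 returns 10
H3 returns (10, ())
= (10, ())

Answer: (10, ()) ; first throw caught by: H1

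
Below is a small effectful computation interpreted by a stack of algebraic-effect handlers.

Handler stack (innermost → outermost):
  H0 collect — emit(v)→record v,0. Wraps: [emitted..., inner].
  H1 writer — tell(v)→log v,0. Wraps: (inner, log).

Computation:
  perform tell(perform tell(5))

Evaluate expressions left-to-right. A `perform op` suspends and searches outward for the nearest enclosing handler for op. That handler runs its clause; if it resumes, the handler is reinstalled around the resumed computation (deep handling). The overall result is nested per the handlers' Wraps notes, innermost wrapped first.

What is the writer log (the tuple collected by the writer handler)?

Answer: (5, 0)

Working:
tell(5) @ H1 ⇒ log+=5
tell(0) @ H1 ⇒ log+=0
H0 returns [0]
H1 returns ([0], (5, 0))
= ([0], (5, 0))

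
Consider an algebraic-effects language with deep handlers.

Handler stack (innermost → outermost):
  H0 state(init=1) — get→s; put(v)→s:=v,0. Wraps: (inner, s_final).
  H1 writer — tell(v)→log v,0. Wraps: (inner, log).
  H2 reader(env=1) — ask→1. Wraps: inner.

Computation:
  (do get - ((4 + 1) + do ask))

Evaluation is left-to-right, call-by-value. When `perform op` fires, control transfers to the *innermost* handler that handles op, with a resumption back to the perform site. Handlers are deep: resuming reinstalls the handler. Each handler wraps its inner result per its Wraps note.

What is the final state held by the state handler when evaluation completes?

Answer: 1

Evaluation trace:
get @ H0 ⇒ 1
ask @ H2 ⇒ 1
H0 returns (-5, 1)
H1 returns ((-5, 1), ())
H2 returns ((-5, 1), ())
= ((-5, 1), ())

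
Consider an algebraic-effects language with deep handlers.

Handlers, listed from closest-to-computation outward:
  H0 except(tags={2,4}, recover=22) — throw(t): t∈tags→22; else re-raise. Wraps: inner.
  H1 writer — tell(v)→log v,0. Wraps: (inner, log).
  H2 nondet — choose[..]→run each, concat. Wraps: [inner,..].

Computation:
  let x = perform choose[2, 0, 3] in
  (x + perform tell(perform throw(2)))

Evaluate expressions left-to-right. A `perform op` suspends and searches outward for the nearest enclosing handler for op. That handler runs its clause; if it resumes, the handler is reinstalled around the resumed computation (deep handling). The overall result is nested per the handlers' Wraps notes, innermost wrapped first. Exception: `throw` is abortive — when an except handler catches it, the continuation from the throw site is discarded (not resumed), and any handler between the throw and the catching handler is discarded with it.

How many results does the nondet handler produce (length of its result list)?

Evaluation trace:
choose[2, 0, 3] @ H2
  branch[0] choose=2:
    throw(2) @ H0 caught ⇒ 22
    H1 returns (22, ())
    H2 returns [(22, ())]
  branch[1] choose=0:
    throw(2) @ H0 caught ⇒ 22
    H1 returns (22, ())
    H2 returns [(22, ())]
  branch[2] choose=3:
    throw(2) @ H0 caught ⇒ 22
    H1 returns (22, ())
    H2 returns [(22, ())]
= [(22, ()), (22, ()), (22, ())]

Answer: 3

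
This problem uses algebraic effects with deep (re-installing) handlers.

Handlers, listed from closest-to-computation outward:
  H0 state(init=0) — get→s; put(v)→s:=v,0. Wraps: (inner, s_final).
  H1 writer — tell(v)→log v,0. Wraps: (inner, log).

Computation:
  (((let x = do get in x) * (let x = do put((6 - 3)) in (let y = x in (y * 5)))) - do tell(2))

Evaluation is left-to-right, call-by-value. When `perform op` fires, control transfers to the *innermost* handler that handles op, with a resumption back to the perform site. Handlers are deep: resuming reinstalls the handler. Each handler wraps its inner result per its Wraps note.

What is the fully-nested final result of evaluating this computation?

Step-by-step:
get @ H0 ⇒ 0
put(3) @ H0 ⇒ s:=3
tell(2) @ H1 ⇒ log+=2
H0 returns (0, 3)
H1 returns ((0, 3), (2))
= ((0, 3), (2))

Answer: ((0, 3), (2))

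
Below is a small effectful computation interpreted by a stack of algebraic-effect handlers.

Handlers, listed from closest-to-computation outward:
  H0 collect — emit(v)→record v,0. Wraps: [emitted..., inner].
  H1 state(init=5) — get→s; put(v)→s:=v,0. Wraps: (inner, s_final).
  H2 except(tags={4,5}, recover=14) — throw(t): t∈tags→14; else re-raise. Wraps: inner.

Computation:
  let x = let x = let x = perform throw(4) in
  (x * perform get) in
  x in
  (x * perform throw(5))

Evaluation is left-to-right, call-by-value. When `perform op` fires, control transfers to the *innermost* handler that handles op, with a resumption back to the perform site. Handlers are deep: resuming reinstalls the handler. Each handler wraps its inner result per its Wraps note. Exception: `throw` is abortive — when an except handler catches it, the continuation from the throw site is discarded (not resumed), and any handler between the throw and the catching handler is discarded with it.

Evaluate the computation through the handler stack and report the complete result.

Answer: 14

Step-by-step:
throw(4) @ H2 caught ⇒ 14
= 14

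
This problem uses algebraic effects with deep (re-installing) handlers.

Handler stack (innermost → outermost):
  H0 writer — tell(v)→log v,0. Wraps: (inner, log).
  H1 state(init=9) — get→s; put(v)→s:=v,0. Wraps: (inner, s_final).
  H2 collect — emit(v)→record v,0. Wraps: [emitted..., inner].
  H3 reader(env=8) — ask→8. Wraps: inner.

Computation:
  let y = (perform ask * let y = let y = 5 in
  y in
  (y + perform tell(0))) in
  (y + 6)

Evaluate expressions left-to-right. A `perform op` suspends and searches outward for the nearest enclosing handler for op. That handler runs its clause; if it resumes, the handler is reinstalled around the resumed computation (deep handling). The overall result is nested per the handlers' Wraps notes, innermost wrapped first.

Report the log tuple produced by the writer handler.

Working:
ask @ H3 ⇒ 8
tell(0) @ H0 ⇒ log+=0
H0 returns (46, (0))
H1 returns ((46, (0)), 9)
H2 returns [((46, (0)), 9)]
H3 returns [((46, (0)), 9)]
= [((46, (0)), 9)]

Answer: (0)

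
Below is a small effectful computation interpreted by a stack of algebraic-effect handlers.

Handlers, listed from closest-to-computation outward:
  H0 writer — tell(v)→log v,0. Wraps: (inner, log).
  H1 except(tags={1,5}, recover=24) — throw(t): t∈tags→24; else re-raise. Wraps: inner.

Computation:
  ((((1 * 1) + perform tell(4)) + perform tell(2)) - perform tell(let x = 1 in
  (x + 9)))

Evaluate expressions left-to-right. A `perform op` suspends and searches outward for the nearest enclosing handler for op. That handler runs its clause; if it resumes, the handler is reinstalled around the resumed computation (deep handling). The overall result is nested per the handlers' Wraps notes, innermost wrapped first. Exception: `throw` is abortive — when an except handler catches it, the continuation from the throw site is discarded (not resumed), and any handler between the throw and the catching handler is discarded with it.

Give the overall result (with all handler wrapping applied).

Working:
tell(4) @ H0 ⇒ log+=4
tell(2) @ H0 ⇒ log+=2
tell(10) @ H0 ⇒ log+=10
H0 returns (1, (4, 2, 10))
H1 returns (1, (4, 2, 10))
= (1, (4, 2, 10))

Answer: (1, (4, 2, 10))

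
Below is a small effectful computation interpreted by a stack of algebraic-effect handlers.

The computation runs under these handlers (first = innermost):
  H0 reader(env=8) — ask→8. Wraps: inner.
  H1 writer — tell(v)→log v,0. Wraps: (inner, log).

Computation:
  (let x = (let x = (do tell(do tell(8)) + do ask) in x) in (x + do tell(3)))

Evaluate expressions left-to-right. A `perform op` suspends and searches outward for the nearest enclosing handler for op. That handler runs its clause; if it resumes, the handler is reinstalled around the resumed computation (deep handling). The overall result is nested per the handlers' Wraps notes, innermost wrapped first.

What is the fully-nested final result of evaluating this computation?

Step-by-step:
tell(8) @ H1 ⇒ log+=8
tell(0) @ H1 ⇒ log+=0
ask @ H0 ⇒ 8
tell(3) @ H1 ⇒ log+=3
H0 returns 8
H1 returns (8, (8, 0, 3))
= (8, (8, 0, 3))

Answer: (8, (8, 0, 3))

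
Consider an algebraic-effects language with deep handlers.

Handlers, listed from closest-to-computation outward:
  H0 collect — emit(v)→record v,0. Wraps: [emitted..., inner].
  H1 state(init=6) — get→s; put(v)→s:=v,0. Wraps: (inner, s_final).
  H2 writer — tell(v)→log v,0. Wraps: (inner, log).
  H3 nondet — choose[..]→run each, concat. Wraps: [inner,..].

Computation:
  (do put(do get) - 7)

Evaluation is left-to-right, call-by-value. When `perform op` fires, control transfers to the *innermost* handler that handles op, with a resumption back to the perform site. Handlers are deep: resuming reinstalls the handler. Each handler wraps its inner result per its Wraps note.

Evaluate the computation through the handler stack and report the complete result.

Working:
get @ H1 ⇒ 6
put(6) @ H1 ⇒ s:=6
H0 returns [-7]
H1 returns ([-7], 6)
H2 returns (([-7], 6), ())
H3 returns [(([-7], 6), ())]
= [(([-7], 6), ())]

Answer: [(([-7], 6), ())]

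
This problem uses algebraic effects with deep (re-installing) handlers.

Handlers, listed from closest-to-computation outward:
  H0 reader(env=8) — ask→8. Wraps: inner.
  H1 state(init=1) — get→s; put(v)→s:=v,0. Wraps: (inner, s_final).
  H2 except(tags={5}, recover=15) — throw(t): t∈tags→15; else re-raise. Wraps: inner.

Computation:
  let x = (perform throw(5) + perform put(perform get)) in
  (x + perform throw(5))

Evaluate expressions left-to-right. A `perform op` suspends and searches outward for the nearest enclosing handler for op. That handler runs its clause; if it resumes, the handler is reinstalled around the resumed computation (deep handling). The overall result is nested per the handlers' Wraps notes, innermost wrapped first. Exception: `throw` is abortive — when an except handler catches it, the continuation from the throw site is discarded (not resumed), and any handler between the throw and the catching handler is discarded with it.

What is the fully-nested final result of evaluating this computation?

Answer: 15

Evaluation trace:
throw(5) @ H2 caught ⇒ 15
= 15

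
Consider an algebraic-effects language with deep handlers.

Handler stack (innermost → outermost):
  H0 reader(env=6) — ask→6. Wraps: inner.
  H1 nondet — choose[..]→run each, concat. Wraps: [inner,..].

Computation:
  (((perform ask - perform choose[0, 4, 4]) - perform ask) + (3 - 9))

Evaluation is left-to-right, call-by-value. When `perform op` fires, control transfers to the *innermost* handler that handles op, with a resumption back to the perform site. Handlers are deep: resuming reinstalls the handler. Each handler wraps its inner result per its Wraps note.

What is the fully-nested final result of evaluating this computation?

Answer: [-6, -10, -10]

Working:
ask @ H0 ⇒ 6
choose[0, 4, 4] @ H1
  branch[0] choose=0:
    ask @ H0 ⇒ 6
    H0 returns -6
    H1 returns [-6]
  branch[1] choose=4:
    ask @ H0 ⇒ 6
    H0 returns -10
    H1 returns [-10]
  branch[2] choose=4:
    ask @ H0 ⇒ 6
    H0 returns -10
    H1 returns [-10]
= [-6, -10, -10]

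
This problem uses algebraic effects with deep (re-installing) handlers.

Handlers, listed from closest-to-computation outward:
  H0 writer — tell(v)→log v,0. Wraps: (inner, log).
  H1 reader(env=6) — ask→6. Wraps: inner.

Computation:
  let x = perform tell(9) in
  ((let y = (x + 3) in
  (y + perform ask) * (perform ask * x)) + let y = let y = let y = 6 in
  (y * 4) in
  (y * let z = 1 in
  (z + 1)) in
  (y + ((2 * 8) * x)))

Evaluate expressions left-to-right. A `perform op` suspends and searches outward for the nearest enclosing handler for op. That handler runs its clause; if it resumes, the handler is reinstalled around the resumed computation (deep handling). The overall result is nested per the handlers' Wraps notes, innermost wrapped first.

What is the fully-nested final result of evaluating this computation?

Answer: (48, (9))

Evaluation trace:
tell(9) @ H0 ⇒ log+=9
ask @ H1 ⇒ 6
ask @ H1 ⇒ 6
H0 returns (48, (9))
H1 returns (48, (9))
= (48, (9))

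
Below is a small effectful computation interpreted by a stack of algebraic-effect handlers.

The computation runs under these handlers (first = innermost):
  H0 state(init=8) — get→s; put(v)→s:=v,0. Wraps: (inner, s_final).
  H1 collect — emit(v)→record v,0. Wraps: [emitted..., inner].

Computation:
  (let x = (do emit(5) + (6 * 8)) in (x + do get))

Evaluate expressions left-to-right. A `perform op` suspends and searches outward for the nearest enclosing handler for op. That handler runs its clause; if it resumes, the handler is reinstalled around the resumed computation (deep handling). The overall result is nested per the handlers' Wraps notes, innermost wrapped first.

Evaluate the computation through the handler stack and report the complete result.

Answer: [5, (56, 8)]

Working:
emit(5) @ H1 ⇒ out+=5
get @ H0 ⇒ 8
H0 returns (56, 8)
H1 returns [5, (56, 8)]
= [5, (56, 8)]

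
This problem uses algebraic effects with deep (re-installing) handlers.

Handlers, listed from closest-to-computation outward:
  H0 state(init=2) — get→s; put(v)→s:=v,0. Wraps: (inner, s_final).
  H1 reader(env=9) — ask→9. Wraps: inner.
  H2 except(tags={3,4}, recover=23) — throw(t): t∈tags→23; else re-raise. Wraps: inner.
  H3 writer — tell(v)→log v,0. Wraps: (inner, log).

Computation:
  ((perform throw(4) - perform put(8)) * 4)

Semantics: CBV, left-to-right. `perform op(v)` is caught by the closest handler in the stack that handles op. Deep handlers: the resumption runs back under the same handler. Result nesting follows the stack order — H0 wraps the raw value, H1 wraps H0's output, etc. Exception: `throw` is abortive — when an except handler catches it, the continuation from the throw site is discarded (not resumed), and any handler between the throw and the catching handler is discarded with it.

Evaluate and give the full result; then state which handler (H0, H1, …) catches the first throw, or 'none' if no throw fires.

Answer: (23, ()) ; first throw caught by: H2

Evaluation trace:
throw(4) @ H2 caught ⇒ 23
H3 returns (23, ())
= (23, ())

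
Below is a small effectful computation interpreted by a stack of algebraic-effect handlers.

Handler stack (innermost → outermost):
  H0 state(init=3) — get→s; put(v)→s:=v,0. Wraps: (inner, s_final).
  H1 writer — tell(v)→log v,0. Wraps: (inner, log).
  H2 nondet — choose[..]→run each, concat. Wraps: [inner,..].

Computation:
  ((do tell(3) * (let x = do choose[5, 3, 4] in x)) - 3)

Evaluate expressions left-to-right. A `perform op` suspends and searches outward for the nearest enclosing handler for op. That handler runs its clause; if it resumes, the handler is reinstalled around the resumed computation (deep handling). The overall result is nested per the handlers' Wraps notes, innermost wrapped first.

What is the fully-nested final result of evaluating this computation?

Working:
tell(3) @ H1 ⇒ log+=3
choose[5, 3, 4] @ H2
  branch[0] choose=5:
    H0 returns (-3, 3)
    H1 returns ((-3, 3), (3))
    H2 returns [((-3, 3), (3))]
  branch[1] choose=3:
    H0 returns (-3, 3)
    H1 returns ((-3, 3), (3))
    H2 returns [((-3, 3), (3))]
  branch[2] choose=4:
    H0 returns (-3, 3)
    H1 returns ((-3, 3), (3))
    H2 returns [((-3, 3), (3))]
= [((-3, 3), (3)), ((-3, 3), (3)), ((-3, 3), (3))]

Answer: [((-3, 3), (3)), ((-3, 3), (3)), ((-3, 3), (3))]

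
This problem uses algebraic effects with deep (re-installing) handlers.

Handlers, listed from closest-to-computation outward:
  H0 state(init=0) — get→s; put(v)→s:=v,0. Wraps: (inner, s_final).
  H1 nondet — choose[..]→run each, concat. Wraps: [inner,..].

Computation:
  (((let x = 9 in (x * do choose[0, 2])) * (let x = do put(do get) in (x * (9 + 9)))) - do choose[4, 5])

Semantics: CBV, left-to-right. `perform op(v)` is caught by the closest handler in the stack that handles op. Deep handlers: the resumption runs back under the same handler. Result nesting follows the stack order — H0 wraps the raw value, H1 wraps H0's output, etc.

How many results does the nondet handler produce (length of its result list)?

Answer: 4

Step-by-step:
choose[0, 2] @ H1
  branch[0] choose=0:
    get @ H0 ⇒ 0
    put(0) @ H0 ⇒ s:=0
    choose[4, 5] @ H1
      branch[0] choose=4:
        H0 returns (-4, 0)
        H1 returns [(-4, 0)]
      branch[1] choose=5:
        H0 returns (-5, 0)
        H1 returns [(-5, 0)]
  branch[1] choose=2:
    get @ H0 ⇒ 0
    put(0) @ H0 ⇒ s:=0
    choose[4, 5] @ H1
      branch[0] choose=4:
        H0 returns (-4, 0)
        H1 returns [(-4, 0)]
      branch[1] choose=5:
        H0 returns (-5, 0)
        H1 returns [(-5, 0)]
= [(-4, 0), (-5, 0), (-4, 0), (-5, 0)]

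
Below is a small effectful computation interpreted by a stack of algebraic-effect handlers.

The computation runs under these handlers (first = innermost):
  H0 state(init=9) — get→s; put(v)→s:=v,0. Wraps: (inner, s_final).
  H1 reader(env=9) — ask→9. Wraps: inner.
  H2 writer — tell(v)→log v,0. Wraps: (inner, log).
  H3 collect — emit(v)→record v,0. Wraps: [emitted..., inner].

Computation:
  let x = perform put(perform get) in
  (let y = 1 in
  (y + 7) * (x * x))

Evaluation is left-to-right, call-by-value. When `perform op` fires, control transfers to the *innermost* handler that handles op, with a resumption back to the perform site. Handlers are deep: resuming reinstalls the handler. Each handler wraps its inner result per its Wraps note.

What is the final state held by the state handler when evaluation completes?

Working:
get @ H0 ⇒ 9
put(9) @ H0 ⇒ s:=9
H0 returns (0, 9)
H1 returns (0, 9)
H2 returns ((0, 9), ())
H3 returns [((0, 9), ())]
= [((0, 9), ())]

Answer: 9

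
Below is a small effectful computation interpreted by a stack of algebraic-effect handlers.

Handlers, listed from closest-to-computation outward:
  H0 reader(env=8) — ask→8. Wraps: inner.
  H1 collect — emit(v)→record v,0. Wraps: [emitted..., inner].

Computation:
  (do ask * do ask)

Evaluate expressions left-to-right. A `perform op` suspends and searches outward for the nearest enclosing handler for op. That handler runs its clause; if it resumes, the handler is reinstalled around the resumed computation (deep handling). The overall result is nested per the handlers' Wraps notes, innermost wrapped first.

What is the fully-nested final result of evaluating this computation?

Answer: [64]

Step-by-step:
ask @ H0 ⇒ 8
ask @ H0 ⇒ 8
H0 returns 64
H1 returns [64]
= [64]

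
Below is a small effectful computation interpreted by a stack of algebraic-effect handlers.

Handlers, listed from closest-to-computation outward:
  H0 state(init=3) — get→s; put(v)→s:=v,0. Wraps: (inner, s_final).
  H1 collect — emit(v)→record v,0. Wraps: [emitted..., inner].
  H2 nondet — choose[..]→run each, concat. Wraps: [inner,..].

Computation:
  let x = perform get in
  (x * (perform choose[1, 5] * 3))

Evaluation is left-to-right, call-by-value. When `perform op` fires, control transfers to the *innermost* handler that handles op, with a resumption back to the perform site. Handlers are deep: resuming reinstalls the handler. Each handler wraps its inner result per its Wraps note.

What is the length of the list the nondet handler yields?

Answer: 2

Step-by-step:
get @ H0 ⇒ 3
choose[1, 5] @ H2
  branch[0] choose=1:
    H0 returns (9, 3)
    H1 returns [(9, 3)]
    H2 returns [[(9, 3)]]
  branch[1] choose=5:
    H0 returns (45, 3)
    H1 returns [(45, 3)]
    H2 returns [[(45, 3)]]
= [[(9, 3)], [(45, 3)]]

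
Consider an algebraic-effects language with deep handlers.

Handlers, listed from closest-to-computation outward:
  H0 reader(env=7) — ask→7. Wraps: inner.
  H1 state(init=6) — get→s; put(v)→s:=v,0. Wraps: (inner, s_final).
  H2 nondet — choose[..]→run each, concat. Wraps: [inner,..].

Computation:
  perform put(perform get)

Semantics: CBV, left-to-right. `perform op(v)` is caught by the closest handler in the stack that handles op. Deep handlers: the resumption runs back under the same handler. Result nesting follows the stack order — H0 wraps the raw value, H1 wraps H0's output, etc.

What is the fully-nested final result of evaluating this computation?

Answer: [(0, 6)]

Step-by-step:
get @ H1 ⇒ 6
put(6) @ H1 ⇒ s:=6
H0 returns 0
H1 returns (0, 6)
H2 returns [(0, 6)]
= [(0, 6)]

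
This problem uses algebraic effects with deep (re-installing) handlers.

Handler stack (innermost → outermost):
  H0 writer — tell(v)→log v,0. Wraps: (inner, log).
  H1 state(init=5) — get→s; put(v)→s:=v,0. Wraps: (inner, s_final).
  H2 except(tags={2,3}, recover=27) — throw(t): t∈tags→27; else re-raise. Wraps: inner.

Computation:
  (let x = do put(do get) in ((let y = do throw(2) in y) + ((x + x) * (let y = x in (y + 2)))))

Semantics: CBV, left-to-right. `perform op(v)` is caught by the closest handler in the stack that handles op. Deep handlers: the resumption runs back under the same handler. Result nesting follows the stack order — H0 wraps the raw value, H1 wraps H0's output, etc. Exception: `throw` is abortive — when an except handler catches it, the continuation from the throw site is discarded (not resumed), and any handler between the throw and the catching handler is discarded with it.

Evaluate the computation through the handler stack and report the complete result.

Working:
get @ H1 ⇒ 5
put(5) @ H1 ⇒ s:=5
throw(2) @ H2 caught ⇒ 27
= 27

Answer: 27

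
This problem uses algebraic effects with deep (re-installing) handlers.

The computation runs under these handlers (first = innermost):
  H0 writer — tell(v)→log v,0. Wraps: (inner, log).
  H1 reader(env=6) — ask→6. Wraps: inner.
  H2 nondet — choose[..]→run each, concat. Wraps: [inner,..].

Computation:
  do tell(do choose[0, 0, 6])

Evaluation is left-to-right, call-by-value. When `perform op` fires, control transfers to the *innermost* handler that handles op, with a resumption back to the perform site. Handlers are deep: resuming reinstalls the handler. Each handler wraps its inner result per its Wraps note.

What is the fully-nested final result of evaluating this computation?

Working:
choose[0, 0, 6] @ H2
  branch[0] choose=0:
    tell(0) @ H0 ⇒ log+=0
    H0 returns (0, (0))
    H1 returns (0, (0))
    H2 returns [(0, (0))]
  branch[1] choose=0:
    tell(0) @ H0 ⇒ log+=0
    H0 returns (0, (0))
    H1 returns (0, (0))
    H2 returns [(0, (0))]
  branch[2] choose=6:
    tell(6) @ H0 ⇒ log+=6
    H0 returns (0, (6))
    H1 returns (0, (6))
    H2 returns [(0, (6))]
= [(0, (0)), (0, (0)), (0, (6))]

Answer: [(0, (0)), (0, (0)), (0, (6))]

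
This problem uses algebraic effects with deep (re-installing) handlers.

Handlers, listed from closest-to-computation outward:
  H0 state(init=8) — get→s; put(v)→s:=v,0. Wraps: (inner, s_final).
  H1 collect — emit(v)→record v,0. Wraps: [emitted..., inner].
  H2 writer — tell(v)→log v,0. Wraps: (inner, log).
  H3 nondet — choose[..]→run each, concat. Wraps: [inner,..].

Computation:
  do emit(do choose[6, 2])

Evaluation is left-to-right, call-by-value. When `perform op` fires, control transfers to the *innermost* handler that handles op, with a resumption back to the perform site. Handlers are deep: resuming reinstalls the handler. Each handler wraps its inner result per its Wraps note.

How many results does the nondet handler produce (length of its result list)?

Step-by-step:
choose[6, 2] @ H3
  branch[0] choose=6:
    emit(6) @ H1 ⇒ out+=6
    H0 returns (0, 8)
    H1 returns [6, (0, 8)]
    H2 returns ([6, (0, 8)], ())
    H3 returns [([6, (0, 8)], ())]
  branch[1] choose=2:
    emit(2) @ H1 ⇒ out+=2
    H0 returns (0, 8)
    H1 returns [2, (0, 8)]
    H2 returns ([2, (0, 8)], ())
    H3 returns [([2, (0, 8)], ())]
= [([6, (0, 8)], ()), ([2, (0, 8)], ())]

Answer: 2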